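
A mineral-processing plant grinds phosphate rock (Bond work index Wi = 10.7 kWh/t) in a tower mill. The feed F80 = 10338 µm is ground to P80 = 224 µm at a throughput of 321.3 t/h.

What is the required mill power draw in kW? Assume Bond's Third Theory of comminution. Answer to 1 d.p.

P = 1958.9 kW

Bond: W = 10·Wi·(1/√P80 − 1/√F80)
W = 10·10.7·(1/√224 − 1/√10338) = 10·10.7·(0.056980) = 6.0969 kWh/t
P_mill = W·ṁ = 6.0969·321.3 = 1958.9 kW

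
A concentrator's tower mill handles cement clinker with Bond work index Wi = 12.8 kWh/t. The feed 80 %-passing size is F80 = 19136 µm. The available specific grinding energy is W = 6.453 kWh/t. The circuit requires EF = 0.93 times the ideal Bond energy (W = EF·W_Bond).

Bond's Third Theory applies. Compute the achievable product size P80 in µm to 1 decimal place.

P80 = 264.9 µm

W = 10 Wi (1/√P80 − 1/√F80)  [Bond]
W_Bond = W / EF = 6.453 / 0.93 = 6.9387 kWh/t
⇒ 1/√P80 = W_Bond/(10 Wi) + 1/√F80
  = 6.9387/(10·12.8) + 1/√19136 = 0.054209 + 0.007229 = 0.061438
P80 = (1/0.061438)² = 16.2767² = 264.93 µm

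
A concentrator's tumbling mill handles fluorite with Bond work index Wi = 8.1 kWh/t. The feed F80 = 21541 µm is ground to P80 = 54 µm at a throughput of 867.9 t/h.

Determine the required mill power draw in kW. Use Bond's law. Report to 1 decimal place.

W = 10·Wi·(P80^(-½) − F80^(-½))
W = 10·8.1·(1/√54 − 1/√21541) = 10·8.1·(0.129269) = 10.4708 kWh/t
Mill draw = 10.4708 × 867.9 = 9087.6 kW

P = 9087.6 kW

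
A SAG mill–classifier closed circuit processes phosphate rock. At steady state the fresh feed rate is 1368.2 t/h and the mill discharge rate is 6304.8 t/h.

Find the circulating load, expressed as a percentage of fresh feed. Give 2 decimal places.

Discharge = new feed + return, hence
R = M − F = 6304.8 − 1368.2 = 4936.6 t/h
CL = 100·R/F = 100·4936.6/1368.2 = 360.81 %

CL = 360.81 %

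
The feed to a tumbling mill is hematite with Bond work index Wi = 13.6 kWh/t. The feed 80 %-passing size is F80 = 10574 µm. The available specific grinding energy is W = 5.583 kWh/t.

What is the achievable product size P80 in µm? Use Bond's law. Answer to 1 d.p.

W_Bond = 10·Wi·(1/√P₈₀ − 1/√F₈₀)
⇒ 1/√P80 = W/(10·Wi) + 1/√F80
  = 5.5830/(10·13.6) + 1/√10574 = 0.041051 + 0.009725 = 0.050776
P80 = (1/0.050776)² = 19.6942² = 387.86 µm

P80 = 387.9 µm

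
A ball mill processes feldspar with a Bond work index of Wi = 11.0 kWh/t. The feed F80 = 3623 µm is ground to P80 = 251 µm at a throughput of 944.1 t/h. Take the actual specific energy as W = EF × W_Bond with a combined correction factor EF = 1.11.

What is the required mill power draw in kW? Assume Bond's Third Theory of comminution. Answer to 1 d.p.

W = 10·Wi·(P80^(-½) − F80^(-½))
W = 10·11.0·(1/√251 − 1/√3623) = 10·11.0·(0.046506) = 5.1156 kWh/t
Apply correction: 5.1156 × 1.11 = 5.6784 kWh/t
Mill draw = 5.6784 × 944.1 = 5360.9 kW

P = 5360.9 kW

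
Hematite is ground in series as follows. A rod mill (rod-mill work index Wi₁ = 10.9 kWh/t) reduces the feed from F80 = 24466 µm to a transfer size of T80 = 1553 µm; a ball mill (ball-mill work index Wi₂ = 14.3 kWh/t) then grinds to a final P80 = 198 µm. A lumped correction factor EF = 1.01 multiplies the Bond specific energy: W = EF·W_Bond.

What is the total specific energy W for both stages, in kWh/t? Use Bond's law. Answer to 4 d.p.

W = 8.6890 kWh/t

W = 10 Wi (1/√P80 − 1/√F80)  [Bond]
Stage 1 (24466→1553 µm, Wi₁=10.9): W₁ = 10·10.9·(0.025375 − 0.006393) = 2.0691 kWh/t
Stage 2 (1553→198 µm, Wi₂=14.3): W₂ = 10·14.3·(0.071067 − 0.025375) = 6.5339 kWh/t
W = W₁ + W₂ = 2.0691 + 6.5339 = 8.6029 kWh/t
Corrected W = EF·W_Bond = 1.01·8.6029 = 8.6890 kWh/t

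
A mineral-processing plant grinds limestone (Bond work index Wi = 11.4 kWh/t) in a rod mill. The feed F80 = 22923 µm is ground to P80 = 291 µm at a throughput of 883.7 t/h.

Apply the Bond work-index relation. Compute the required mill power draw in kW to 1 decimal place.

P = 5240.2 kW

Bond: W = 10·Wi·(1/√P80 − 1/√F80)
W = 10·11.4·(1/√291 − 1/√22923) = 10·11.4·(0.052016) = 5.9298 kWh/t
P = W·T = 5.9298·883.7 = 5240.2 kW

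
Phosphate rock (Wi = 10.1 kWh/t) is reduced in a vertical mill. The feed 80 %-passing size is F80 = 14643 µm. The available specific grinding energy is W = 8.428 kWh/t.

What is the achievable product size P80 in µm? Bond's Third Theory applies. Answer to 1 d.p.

W = 10·Wi·[P80^(−½) − F80^(−½)]
1/√P80 = 1/√F80 + W/(10·Wi)
  = 8.4280/(10·10.1) + 1/√14643 = 0.083446 + 0.008264 = 0.091709
P80 = (1/0.091709)² = 10.9040² = 118.90 µm

P80 = 118.9 µm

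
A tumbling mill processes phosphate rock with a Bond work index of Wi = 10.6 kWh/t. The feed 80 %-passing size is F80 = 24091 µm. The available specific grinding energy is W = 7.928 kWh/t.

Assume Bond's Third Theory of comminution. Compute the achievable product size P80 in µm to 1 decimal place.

P80 = 151.5 µm

W = 10·Wi·[P80^(−½) − F80^(−½)]
⇒ 1/√P80 = W/(10 Wi) + 1/√F80
  = 7.9280/(10·10.6) + 1/√24091 = 0.074792 + 0.006443 = 0.081235
P80 = (1/0.081235)² = 12.3099² = 151.53 µm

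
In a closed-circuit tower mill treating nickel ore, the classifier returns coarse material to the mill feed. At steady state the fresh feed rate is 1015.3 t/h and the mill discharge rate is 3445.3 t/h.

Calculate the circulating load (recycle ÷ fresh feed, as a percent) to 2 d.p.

M = F + R at steady state, so:
R = M − F = 3445.3 − 1015.3 = 2430.0 t/h
CL = 100·R/F = 100·2430.0/1015.3 = 239.34 %

CL = 239.34 %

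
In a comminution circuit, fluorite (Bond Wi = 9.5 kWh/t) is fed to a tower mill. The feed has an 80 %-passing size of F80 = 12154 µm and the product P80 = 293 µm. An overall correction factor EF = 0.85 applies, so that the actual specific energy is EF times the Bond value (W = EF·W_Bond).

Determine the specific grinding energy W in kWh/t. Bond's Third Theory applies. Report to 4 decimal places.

W = 10·Wi·(P80^(-½) − F80^(-½))
1/√293 = 0.058421;  1/√12154 = 0.009071
W = 10·9.5·(0.058421 − 0.009071) = 4.6882 kWh/t
W_actual = 0.85 × 4.6882 = 3.9850 kWh/t

W = 3.9850 kWh/t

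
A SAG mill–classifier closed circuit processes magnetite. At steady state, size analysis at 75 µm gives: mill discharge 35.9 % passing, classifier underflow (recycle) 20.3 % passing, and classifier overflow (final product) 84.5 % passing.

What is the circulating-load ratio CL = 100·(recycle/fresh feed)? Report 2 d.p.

CL = 311.54 %

Classifier node, passing 75 µm:
(1+r)·d = r·u + o ⇒ r = (o−d)/(d−u)
r = (84.5 − 35.9)/(35.9 − 20.3) = 48.6/15.6 = 3.1154
CL = 100·r = 311.54 %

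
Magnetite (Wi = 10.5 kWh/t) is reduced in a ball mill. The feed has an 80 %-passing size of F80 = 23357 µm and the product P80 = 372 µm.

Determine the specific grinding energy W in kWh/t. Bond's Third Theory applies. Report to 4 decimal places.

W = 4.7570 kWh/t

Bond:  W = 10 Wi (1/√P − 1/√F)
1/√372 = 0.051848;  1/√23357 = 0.006543
W = 10·10.5·(0.051848 − 0.006543) = 4.7570 kWh/t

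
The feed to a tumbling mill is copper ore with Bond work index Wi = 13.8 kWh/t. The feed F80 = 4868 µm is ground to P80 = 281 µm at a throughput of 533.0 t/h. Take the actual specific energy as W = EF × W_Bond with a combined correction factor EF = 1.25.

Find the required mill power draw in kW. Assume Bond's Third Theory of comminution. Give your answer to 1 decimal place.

P = 4167.1 kW

W = 10·Wi·(P80^(-½) − F80^(-½))
W = 10·13.8·(1/√281 − 1/√4868) = 10·13.8·(0.045322) = 6.2545 kWh/t
Apply correction: 6.2545 × 1.25 = 7.8181 kWh/t
Mill draw = 7.8181 × 533.0 = 4167.1 kW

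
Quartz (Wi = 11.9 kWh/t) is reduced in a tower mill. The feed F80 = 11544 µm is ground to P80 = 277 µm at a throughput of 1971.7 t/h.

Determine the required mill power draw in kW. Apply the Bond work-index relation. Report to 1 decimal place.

W = 10 Wi (1/√P80 − 1/√F80)  [Bond]
W = 10·11.9·(1/√277 − 1/√11544) = 10·11.9·(0.050777) = 6.0425 kWh/t
P_mill = W·ṁ = 6.0425·1971.7 = 11913.9 kW

P = 11913.9 kW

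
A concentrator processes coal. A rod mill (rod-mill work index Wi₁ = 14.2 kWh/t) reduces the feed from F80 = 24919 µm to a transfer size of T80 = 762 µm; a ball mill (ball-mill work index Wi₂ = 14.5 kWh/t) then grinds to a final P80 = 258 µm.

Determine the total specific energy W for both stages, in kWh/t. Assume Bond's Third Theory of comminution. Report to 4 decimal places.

W_Bond = 10·Wi·(1/√P₈₀ − 1/√F₈₀)
Stage 1 (24919→762 µm, Wi₁=14.2): W₁ = 10·14.2·(0.036226 − 0.006335) = 4.2446 kWh/t
Stage 2 (762→258 µm, Wi₂=14.5): W₂ = 10·14.5·(0.062257 − 0.036226) = 3.7745 kWh/t
W = W₁ + W₂ = 4.2446 + 3.7745 = 8.0191 kWh/t

W = 8.0191 kWh/t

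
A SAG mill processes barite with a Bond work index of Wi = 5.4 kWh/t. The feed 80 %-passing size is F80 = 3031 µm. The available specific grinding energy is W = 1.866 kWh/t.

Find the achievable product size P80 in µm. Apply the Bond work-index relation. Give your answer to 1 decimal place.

Bond: W = 10·Wi·(1/√P80 − 1/√F80)
⇒ 1/√P80 = W/(10·Wi) + 1/√F80
  = 1.8660/(10·5.4) + 1/√3031 = 0.034556 + 0.018164 = 0.052719
P80 = (1/0.052719)² = 18.9684² = 359.80 µm

P80 = 359.8 µm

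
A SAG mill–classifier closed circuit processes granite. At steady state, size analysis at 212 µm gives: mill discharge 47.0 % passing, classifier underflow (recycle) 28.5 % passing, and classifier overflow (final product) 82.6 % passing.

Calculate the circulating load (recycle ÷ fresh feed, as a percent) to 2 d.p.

Balance %-passing 212 µm (r = R/F):
r = (o − d)/(d − u)
r = (82.6 − 47.0)/(47.0 − 28.5) = 35.6/18.5 = 1.9243
CL = 100·r = 192.43 %

CL = 192.43 %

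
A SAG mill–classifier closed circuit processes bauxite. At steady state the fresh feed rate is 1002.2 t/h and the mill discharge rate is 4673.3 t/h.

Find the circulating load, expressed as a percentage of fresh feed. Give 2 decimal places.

Steady state: M = F + R.
R = M − F = 4673.3 − 1002.2 = 3671.1 t/h
CL = 100·R/F = 100·3671.1/1002.2 = 366.30 %

CL = 366.30 %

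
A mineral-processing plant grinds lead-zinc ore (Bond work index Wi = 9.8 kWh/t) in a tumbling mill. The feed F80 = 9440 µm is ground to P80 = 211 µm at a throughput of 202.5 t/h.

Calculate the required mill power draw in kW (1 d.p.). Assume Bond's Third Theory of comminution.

P = 1161.9 kW

W = 10·Wi·[P80^(−½) − F80^(−½)]
W = 10·9.8·(1/√211 − 1/√9440) = 10·9.8·(0.058551) = 5.7379 kWh/t
P = W·T = 5.7379·202.5 = 1161.9 kW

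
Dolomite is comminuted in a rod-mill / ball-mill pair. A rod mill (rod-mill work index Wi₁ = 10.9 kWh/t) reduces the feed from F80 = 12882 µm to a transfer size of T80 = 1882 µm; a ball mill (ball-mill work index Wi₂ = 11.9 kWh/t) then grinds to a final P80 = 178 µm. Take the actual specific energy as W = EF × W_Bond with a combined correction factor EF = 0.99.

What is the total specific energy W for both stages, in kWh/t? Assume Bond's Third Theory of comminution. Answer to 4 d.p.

W = 10 Wi / √P80 − 10 Wi / √F80
Stage 1 (12882→1882 µm, Wi₁=10.9): W₁ = 10·10.9·(0.023051 − 0.008811) = 1.5522 kWh/t
Stage 2 (1882→178 µm, Wi₂=11.9): W₂ = 10·11.9·(0.074953 − 0.023051) = 6.1764 kWh/t
W = W₁ + W₂ = 1.5522 + 6.1764 = 7.7286 kWh/t
With EF = 0.99: W = 7.7286·0.99 = 7.6513 kWh/t

W = 7.6513 kWh/t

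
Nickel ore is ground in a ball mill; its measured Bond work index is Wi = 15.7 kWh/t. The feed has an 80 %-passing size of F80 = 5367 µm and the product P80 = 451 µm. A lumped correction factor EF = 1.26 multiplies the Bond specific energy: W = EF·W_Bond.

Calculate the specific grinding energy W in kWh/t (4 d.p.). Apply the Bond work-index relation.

W = 10 Wi (P80^-0.5 − F80^-0.5)
1/√451 = 0.047088;  1/√5367 = 0.013650
W = 10·15.7·(0.047088 − 0.013650) = 5.2498 kWh/t
Corrected W = EF·W_Bond = 1.26·5.2498 = 6.6147 kWh/t

W = 6.6147 kWh/t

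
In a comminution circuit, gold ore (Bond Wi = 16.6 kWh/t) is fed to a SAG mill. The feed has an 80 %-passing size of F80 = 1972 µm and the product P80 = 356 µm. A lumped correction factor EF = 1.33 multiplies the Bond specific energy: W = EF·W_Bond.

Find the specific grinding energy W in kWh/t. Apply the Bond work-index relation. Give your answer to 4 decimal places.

W = 10·Wi·(P80^(-½) − F80^(-½))
1/√356 = 0.053000;  1/√1972 = 0.022519
W = 10·16.6·(0.053000 − 0.022519) = 5.0599 kWh/t
Apply correction: 5.0599 × 1.33 = 6.7296 kWh/t

W = 6.7296 kWh/t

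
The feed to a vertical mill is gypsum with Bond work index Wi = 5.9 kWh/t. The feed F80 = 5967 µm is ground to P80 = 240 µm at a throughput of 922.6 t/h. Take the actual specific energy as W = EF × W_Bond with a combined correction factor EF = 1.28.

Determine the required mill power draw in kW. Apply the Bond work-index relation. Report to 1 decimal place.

P = 3595.5 kW

Bond:  W = 10 Wi (1/√P − 1/√F)
W = 10·5.9·(1/√240 − 1/√5967) = 10·5.9·(0.051604) = 3.0446 kWh/t
Corrected W = EF·W_Bond = 1.28·3.0446 = 3.8971 kWh/t
P_mill = W·ṁ = 3.8971·922.6 = 3595.5 kW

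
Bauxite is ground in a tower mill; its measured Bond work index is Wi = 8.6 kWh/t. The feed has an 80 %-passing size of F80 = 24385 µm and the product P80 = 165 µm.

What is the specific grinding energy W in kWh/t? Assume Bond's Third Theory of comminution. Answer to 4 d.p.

W = 6.1444 kWh/t

W = 10 Wi (1/√P80 − 1/√F80)  [Bond]
1/√165 = 0.077850;  1/√24385 = 0.006404
W = 10·8.6·(0.077850 − 0.006404) = 6.1444 kWh/t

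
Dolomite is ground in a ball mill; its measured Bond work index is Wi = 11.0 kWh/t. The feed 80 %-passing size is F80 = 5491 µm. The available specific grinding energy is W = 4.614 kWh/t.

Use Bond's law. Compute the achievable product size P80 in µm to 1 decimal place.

W_Bond = 10·Wi·(1/√P₈₀ − 1/√F₈₀)
1/√P80 = 1/√F80 + W/(10·Wi)
  = 4.6140/(10·11.0) + 1/√5491 = 0.041945 + 0.013495 = 0.055440
P80 = (1/0.055440)² = 18.0374² = 325.35 µm

P80 = 325.3 µm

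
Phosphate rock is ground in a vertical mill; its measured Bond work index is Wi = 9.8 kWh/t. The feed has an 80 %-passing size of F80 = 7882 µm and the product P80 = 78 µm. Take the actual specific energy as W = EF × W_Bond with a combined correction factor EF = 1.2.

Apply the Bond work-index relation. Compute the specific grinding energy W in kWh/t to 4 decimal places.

W = 10·Wi·(P80^(-½) − F80^(-½))
1/√78 = 0.113228;  1/√7882 = 0.011264
W = 10·9.8·(0.113228 − 0.011264) = 9.9925 kWh/t
Apply correction: 9.9925 × 1.2 = 11.9910 kWh/t

W = 11.9910 kWh/t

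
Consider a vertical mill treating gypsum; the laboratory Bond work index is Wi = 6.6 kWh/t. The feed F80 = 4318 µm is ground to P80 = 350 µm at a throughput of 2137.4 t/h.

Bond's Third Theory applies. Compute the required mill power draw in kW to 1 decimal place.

W_Bond = 10·Wi·(1/√P₈₀ − 1/√F₈₀)
W = 10·6.6·(1/√350 − 1/√4318) = 10·6.6·(0.038234) = 2.5235 kWh/t
Mill draw = 2.5235 × 2137.4 = 5393.6 kW

P = 5393.6 kW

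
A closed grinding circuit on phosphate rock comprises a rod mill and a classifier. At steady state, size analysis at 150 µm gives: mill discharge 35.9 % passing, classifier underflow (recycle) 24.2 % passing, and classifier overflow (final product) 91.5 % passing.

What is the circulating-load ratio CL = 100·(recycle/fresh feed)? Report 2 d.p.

Two-product formula at 150 µm:
r = (o − d)/(d − u)
r = (91.5 − 35.9)/(35.9 − 24.2) = 55.6/11.7 = 4.7521
CL = 100·r = 475.21 %

CL = 475.21 %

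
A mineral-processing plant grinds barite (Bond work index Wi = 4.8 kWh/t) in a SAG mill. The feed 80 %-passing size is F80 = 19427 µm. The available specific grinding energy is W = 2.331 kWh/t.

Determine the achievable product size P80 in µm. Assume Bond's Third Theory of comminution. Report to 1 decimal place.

Bond:  W = 10 Wi (1/√P − 1/√F)
P80^-0.5 = F80^-0.5 + W/(10 Wi)
  = 2.3310/(10·4.8) + 1/√19427 = 0.048563 + 0.007175 = 0.055737
P80 = (1/0.055737)² = 17.9414² = 321.89 µm

P80 = 321.9 µm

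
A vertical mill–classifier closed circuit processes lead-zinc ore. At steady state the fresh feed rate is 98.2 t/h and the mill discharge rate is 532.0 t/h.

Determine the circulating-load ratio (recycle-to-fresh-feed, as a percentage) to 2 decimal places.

M = F + R at steady state, so:
R = M − F = 532.0 − 98.2 = 433.8 t/h
CL = 100·R/F = 100·433.8/98.2 = 441.75 %

CL = 441.75 %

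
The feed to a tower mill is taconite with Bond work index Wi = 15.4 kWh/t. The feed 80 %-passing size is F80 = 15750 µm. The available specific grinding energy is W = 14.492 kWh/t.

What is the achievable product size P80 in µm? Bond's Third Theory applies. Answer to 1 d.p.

W = 10 Wi / √P80 − 10 Wi / √F80
P80^-0.5 = F80^-0.5 + W/(10 Wi)
  = 14.4920/(10·15.4) + 1/√15750 = 0.094104 + 0.007968 = 0.102072
P80 = (1/0.102072)² = 9.7970² = 95.98 µm

P80 = 96.0 µm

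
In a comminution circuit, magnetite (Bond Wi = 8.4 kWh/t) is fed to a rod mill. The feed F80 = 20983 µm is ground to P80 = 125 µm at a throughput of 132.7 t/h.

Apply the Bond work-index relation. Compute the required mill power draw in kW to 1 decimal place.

W_Bond = 10·Wi·(1/√P₈₀ − 1/√F₈₀)
W = 10·8.4·(1/√125 − 1/√20983) = 10·8.4·(0.082539) = 6.9333 kWh/t
Mill draw = 6.9333 × 132.7 = 920.0 kW

P = 920.0 kW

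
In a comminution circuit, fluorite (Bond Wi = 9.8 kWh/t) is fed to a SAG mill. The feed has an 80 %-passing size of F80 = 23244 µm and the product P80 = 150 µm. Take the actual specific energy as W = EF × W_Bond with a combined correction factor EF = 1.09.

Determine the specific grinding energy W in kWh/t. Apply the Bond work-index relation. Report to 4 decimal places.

W_Bond = 10·Wi·(1/√P₈₀ − 1/√F₈₀)
1/√150 = 0.081650;  1/√23244 = 0.006559
W = 10·9.8·(0.081650 − 0.006559) = 7.3589 kWh/t
Apply correction: 7.3589 × 1.09 = 8.0212 kWh/t

W = 8.0212 kWh/t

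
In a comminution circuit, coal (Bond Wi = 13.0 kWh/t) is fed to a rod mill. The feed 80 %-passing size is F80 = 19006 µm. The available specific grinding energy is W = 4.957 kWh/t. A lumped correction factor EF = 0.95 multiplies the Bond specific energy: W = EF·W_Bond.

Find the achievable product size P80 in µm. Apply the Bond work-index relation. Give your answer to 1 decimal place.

W = 10·Wi·(P80^(-½) − F80^(-½))
W_Bond = W / EF = 4.957 / 0.95 = 5.2179 kWh/t
1/√P80 = 1/√F80 + W_Bond/(10·Wi)
  = 5.2179/(10·13.0) + 1/√19006 = 0.040138 + 0.007254 = 0.047391
P80 = (1/0.047391)² = 21.1009² = 445.25 µm

P80 = 445.2 µm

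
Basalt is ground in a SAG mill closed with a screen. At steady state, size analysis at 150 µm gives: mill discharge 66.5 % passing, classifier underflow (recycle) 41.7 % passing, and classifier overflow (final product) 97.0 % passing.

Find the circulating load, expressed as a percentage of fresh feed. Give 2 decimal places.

CL = 122.98 %

Mass balance on the −150 µm fraction:
Fd + Rd = Ru + Fo ⇒ R/F = (o−d)/(d−u)
r = (97.0 − 66.5)/(66.5 − 41.7) = 30.5/24.8 = 1.2298
CL = 100·r = 122.98 %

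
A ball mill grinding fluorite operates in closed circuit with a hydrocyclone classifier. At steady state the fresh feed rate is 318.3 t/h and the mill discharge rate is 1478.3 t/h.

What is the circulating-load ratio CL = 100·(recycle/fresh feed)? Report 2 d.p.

CL = 364.44 %

Steady state: M = F + R.
R = M − F = 1478.3 − 318.3 = 1160.0 t/h
CL = 100·R/F = 100·1160.0/318.3 = 364.44 %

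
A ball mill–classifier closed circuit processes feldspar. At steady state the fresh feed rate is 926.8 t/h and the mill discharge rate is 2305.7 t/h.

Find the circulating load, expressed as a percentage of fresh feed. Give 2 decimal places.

CL = 148.78 %

Steady state: M = F + R.
R = M − F = 2305.7 − 926.8 = 1378.9 t/h
CL = 100·R/F = 100·1378.9/926.8 = 148.78 %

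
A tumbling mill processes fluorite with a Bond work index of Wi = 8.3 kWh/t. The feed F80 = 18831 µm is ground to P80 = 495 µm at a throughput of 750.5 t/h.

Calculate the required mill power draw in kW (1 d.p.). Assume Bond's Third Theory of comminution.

P = 2345.9 kW

W = 10 Wi (1/√P80 − 1/√F80)  [Bond]
W = 10·8.3·(1/√495 − 1/√18831) = 10·8.3·(0.037659) = 3.1257 kWh/t
Power = W × throughput = 3.1257 kWh/t × 750.5 t/h = 2345.9 kW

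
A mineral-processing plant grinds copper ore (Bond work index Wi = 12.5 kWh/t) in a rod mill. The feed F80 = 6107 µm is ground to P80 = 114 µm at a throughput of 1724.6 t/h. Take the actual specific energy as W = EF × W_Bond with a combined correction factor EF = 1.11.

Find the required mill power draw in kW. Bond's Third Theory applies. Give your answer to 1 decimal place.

P = 19349.4 kW

W = 10 Wi / √P80 − 10 Wi / √F80
W = 10·12.5·(1/√114 − 1/√6107) = 10·12.5·(0.080862) = 10.1078 kWh/t
Apply correction: 10.1078 × 1.11 = 11.2196 kWh/t
Mill draw = 11.2196 × 1724.6 = 19349.4 kW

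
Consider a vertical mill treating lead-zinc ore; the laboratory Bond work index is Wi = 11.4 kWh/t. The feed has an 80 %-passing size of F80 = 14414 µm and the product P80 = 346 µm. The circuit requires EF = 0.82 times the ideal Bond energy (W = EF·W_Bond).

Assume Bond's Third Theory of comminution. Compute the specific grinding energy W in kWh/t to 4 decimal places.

W = 4.2469 kWh/t

Bond:  W = 10 Wi (1/√P − 1/√F)
1/√346 = 0.053760;  1/√14414 = 0.008329
W = 10·11.4·(0.053760 − 0.008329) = 5.1791 kWh/t
Apply correction: 5.1791 × 0.82 = 4.2469 kWh/t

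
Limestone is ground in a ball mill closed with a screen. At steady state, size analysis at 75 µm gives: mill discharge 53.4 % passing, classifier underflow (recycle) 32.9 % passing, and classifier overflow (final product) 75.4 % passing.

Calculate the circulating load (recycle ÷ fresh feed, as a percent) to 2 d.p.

CL = 107.32 %

Classifier node, passing 75 µm:
Fd + Rd = Ru + Fo ⇒ R/F = (o−d)/(d−u)
r = (75.4 − 53.4)/(53.4 − 32.9) = 22.0/20.5 = 1.0732
CL = 100·r = 107.32 %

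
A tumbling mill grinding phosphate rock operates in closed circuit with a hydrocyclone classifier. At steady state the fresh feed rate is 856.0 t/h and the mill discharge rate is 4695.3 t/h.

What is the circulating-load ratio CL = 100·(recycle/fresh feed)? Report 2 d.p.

M = F + R at steady state, so:
R = M − F = 4695.3 − 856.0 = 3839.3 t/h
CL = 100·R/F = 100·3839.3/856.0 = 448.52 %

CL = 448.52 %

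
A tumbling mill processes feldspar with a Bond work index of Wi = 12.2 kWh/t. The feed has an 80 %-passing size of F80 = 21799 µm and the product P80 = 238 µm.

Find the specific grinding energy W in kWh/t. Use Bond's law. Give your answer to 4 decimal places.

W = 10·Wi·(P80^(-½) − F80^(-½))
1/√238 = 0.064820;  1/√21799 = 0.006773
W = 10·12.2·(0.064820 − 0.006773) = 7.0818 kWh/t

W = 7.0818 kWh/t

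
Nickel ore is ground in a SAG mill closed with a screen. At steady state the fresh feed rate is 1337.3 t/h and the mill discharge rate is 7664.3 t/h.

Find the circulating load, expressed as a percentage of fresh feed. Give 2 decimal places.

CL = 473.12 %

Discharge = new feed + return, hence
R = M − F = 7664.3 − 1337.3 = 6327.0 t/h
CL = 100·R/F = 100·6327.0/1337.3 = 473.12 %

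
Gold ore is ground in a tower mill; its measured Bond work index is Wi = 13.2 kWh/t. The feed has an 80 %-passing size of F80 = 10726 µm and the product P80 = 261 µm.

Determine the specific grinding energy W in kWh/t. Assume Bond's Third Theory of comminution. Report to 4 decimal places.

W = 10 Wi (P80^-0.5 − F80^-0.5)
1/√261 = 0.061898;  1/√10726 = 0.009656
W = 10·13.2·(0.061898 − 0.009656) = 6.8961 kWh/t

W = 6.8961 kWh/t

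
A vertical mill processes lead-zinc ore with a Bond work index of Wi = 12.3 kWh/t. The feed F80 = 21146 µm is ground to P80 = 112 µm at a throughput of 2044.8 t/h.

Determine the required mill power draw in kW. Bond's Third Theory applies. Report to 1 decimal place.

P = 22035.9 kW

W = 10 Wi / √P80 − 10 Wi / √F80
W = 10·12.3·(1/√112 − 1/√21146) = 10·12.3·(0.087614) = 10.7766 kWh/t
P = W·T = 10.7766·2044.8 = 22035.9 kW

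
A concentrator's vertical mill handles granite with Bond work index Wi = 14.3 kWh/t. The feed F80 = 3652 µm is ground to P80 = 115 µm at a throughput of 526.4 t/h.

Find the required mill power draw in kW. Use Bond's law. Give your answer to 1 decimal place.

W = 10·Wi·(P80^(-½) − F80^(-½))
W = 10·14.3·(1/√115 − 1/√3652) = 10·14.3·(0.076703) = 10.9685 kWh/t
P_mill = W·ṁ = 10.9685·526.4 = 5773.8 kW

P = 5773.8 kW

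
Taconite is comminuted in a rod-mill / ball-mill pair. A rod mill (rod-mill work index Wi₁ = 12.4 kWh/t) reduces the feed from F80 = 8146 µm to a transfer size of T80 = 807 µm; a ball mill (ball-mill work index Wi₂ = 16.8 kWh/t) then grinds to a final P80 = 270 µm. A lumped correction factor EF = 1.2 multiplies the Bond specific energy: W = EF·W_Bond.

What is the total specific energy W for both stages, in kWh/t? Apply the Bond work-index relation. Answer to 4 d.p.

W = 8.7617 kWh/t

W = 10 Wi (P80^-0.5 − F80^-0.5)
Stage 1 (8146→807 µm, Wi₁=12.4): W₁ = 10·12.4·(0.035202 − 0.011080) = 2.9911 kWh/t
Stage 2 (807→270 µm, Wi₂=16.8): W₂ = 10·16.8·(0.060858 − 0.035202) = 4.3103 kWh/t
W = W₁ + W₂ = 2.9911 + 4.3103 = 7.3014 kWh/t
W_actual = 1.2 × 7.3014 = 8.7617 kWh/t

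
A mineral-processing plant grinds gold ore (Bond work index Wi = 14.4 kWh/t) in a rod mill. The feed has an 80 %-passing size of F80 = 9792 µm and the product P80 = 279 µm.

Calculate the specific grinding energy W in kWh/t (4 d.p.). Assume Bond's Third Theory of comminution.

W = 7.1658 kWh/t

W = 10·Wi·[P80^(−½) − F80^(−½)]
1/√279 = 0.059868;  1/√9792 = 0.010106
W = 10·14.4·(0.059868 − 0.010106) = 7.1658 kWh/t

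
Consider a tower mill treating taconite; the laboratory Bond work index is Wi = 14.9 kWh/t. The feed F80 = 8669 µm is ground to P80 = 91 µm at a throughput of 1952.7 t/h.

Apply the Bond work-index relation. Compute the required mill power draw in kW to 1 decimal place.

P = 27375.2 kW

W = 10·Wi·(P80^(-½) − F80^(-½))
W = 10·14.9·(1/√91 − 1/√8669) = 10·14.9·(0.094088) = 14.0191 kWh/t
Power = W × throughput = 14.0191 kWh/t × 1952.7 t/h = 27375.2 kW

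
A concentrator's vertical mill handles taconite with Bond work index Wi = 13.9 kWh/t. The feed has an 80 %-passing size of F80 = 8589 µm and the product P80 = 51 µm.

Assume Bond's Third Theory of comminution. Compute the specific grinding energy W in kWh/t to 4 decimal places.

W = 17.9641 kWh/t

W = 10 Wi (1/√P80 − 1/√F80)  [Bond]
1/√51 = 0.140028;  1/√8589 = 0.010790
W = 10·13.9·(0.140028 − 0.010790) = 17.9641 kWh/t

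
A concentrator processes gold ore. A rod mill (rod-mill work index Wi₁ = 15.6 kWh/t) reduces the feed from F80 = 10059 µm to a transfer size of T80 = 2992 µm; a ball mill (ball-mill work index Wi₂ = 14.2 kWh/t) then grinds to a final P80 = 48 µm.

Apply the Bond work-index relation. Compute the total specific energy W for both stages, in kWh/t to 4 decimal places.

W = 10·Wi·(P80^(-½) − F80^(-½))
Stage 1 (10059→2992 µm, Wi₁=15.6): W₁ = 10·15.6·(0.018282 − 0.009971) = 1.2965 kWh/t
Stage 2 (2992→48 µm, Wi₂=14.2): W₂ = 10·14.2·(0.144338 − 0.018282) = 17.8999 kWh/t
W = W₁ + W₂ = 1.2965 + 17.8999 = 19.1965 kWh/t

W = 19.1965 kWh/t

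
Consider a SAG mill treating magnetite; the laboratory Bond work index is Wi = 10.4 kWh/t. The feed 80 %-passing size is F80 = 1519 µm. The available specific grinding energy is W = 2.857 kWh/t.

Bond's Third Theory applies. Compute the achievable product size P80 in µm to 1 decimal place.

P80 = 354.3 µm

W_Bond = 10·Wi·(1/√P₈₀ − 1/√F₈₀)
⇒ 1/√P80 = W/(10 Wi) + 1/√F80
  = 2.8570/(10·10.4) + 1/√1519 = 0.027471 + 0.025658 = 0.053129
P80 = (1/0.053129)² = 18.8221² = 354.27 µm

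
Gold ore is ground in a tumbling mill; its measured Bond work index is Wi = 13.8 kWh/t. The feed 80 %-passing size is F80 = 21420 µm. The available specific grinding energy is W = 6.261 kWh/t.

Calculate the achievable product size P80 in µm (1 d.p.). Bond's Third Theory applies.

W_Bond = 10·Wi·(1/√P₈₀ − 1/√F₈₀)
P80^-0.5 = F80^-0.5 + W/(10 Wi)
  = 6.2610/(10·13.8) + 1/√21420 = 0.045370 + 0.006833 = 0.052202
P80 = (1/0.052202)² = 19.1563² = 366.96 µm

P80 = 367.0 µm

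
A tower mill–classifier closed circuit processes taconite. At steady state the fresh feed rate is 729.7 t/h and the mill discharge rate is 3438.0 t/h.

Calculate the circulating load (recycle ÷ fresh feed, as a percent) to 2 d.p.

M = F + R at steady state, so:
R = M − F = 3438.0 − 729.7 = 2708.3 t/h
CL = 100·R/F = 100·2708.3/729.7 = 371.15 %

CL = 371.15 %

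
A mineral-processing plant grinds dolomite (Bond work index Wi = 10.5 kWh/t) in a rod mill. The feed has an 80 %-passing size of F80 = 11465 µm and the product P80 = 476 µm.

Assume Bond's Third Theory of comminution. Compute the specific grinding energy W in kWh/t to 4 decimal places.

W = 3.8320 kWh/t

W = 10 Wi (P80^-0.5 − F80^-0.5)
1/√476 = 0.045835;  1/√11465 = 0.009339
W = 10·10.5·(0.045835 − 0.009339) = 3.8320 kWh/t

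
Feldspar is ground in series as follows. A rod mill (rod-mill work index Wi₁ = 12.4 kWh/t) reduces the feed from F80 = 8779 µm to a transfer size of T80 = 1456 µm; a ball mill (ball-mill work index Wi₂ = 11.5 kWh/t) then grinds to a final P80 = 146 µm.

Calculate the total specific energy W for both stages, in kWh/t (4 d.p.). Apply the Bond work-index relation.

W = 8.4299 kWh/t

W = 10 Wi (1/√P80 − 1/√F80)  [Bond]
Stage 1 (8779→1456 µm, Wi₁=12.4): W₁ = 10·12.4·(0.026207 − 0.010673) = 1.9263 kWh/t
Stage 2 (1456→146 µm, Wi₂=11.5): W₂ = 10·11.5·(0.082761 − 0.026207) = 6.5036 kWh/t
W = W₁ + W₂ = 1.9263 + 6.5036 = 8.4299 kWh/t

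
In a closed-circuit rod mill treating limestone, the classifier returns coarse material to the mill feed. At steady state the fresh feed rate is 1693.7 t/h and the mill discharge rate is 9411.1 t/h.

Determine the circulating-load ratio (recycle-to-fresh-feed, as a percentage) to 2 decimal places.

M = F + R at steady state, so:
R = M − F = 9411.1 − 1693.7 = 7717.4 t/h
CL = 100·R/F = 100·7717.4/1693.7 = 455.65 %

CL = 455.65 %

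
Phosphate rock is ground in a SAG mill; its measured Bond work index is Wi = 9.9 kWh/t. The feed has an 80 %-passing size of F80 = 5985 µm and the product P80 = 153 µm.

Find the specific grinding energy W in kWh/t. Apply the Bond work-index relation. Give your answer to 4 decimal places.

W = 6.7240 kWh/t

W = 10 Wi / √P80 − 10 Wi / √F80
1/√153 = 0.080845;  1/√5985 = 0.012926
W = 10·9.9·(0.080845 − 0.012926) = 6.7240 kWh/t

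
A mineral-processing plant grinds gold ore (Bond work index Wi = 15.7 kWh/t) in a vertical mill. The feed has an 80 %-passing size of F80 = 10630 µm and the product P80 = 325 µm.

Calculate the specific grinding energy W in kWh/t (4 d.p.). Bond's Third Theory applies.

W = 10·Wi·(P80^(-½) − F80^(-½))
1/√325 = 0.055470;  1/√10630 = 0.009699
W = 10·15.7·(0.055470 − 0.009699) = 7.1860 kWh/t

W = 7.1860 kWh/t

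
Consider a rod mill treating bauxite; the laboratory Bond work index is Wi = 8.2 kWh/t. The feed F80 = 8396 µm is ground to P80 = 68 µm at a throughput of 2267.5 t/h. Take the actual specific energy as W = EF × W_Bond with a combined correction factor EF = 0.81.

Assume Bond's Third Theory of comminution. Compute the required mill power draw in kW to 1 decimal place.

P = 16620.2 kW

W = 10 Wi (1/√P80 − 1/√F80)  [Bond]
W = 10·8.2·(1/√68 − 1/√8396) = 10·8.2·(0.110354) = 9.0491 kWh/t
Corrected W = EF·W_Bond = 0.81·9.0491 = 7.3297 kWh/t
Power = W × throughput = 7.3297 kWh/t × 2267.5 t/h = 16620.2 kW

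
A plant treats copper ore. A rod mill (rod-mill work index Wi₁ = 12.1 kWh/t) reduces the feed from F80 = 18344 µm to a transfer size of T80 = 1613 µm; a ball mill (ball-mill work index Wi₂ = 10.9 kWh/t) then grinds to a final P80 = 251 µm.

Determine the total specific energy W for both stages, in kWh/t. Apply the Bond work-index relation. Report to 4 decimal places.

W = 10·Wi·(P80^(-½) − F80^(-½))
Stage 1 (18344→1613 µm, Wi₁=12.1): W₁ = 10·12.1·(0.024899 − 0.007383) = 2.1194 kWh/t
Stage 2 (1613→251 µm, Wi₂=10.9): W₂ = 10·10.9·(0.063119 − 0.024899) = 4.1660 kWh/t
W = W₁ + W₂ = 2.1194 + 4.1660 = 6.2854 kWh/t

W = 6.2854 kWh/t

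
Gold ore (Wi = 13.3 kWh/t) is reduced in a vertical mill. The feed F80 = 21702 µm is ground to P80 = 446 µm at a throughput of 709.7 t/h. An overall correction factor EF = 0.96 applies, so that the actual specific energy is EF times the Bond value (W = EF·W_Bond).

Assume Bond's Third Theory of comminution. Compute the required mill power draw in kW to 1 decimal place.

P = 3675.6 kW

W = 10 Wi / √P80 − 10 Wi / √F80
W = 10·13.3·(1/√446 − 1/√21702) = 10·13.3·(0.040563) = 5.3949 kWh/t
Corrected W = EF·W_Bond = 0.96·5.3949 = 5.1791 kWh/t
P_mill = W·ṁ = 5.1791·709.7 = 3675.6 kW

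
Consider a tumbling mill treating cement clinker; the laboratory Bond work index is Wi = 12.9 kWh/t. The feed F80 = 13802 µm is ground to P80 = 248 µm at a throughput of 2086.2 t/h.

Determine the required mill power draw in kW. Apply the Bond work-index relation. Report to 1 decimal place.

W = 10·Wi·(P80^(-½) − F80^(-½))
W = 10·12.9·(1/√248 − 1/√13802) = 10·12.9·(0.054988) = 7.0935 kWh/t
P = W·T = 7.0935·2086.2 = 14798.4 kW

P = 14798.4 kW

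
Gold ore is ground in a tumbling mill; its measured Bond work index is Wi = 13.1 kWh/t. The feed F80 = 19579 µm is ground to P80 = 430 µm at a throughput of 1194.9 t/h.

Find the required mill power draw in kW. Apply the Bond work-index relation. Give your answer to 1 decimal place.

W = 10 Wi / √P80 − 10 Wi / √F80
W = 10·13.1·(1/√430 − 1/√19579) = 10·13.1·(0.041078) = 5.3812 kWh/t
Power = W × throughput = 5.3812 kWh/t × 1194.9 t/h = 6430.0 kW

P = 6430.0 kW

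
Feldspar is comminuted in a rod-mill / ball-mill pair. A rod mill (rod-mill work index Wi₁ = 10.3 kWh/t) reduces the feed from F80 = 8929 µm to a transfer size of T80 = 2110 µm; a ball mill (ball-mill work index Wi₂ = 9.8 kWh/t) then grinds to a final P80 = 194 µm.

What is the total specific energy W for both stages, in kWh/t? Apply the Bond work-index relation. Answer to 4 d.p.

Bond: W = 10·Wi·(1/√P80 − 1/√F80)
Stage 1 (8929→2110 µm, Wi₁=10.3): W₁ = 10·10.3·(0.021770 − 0.010583) = 1.1523 kWh/t
Stage 2 (2110→194 µm, Wi₂=9.8): W₂ = 10·9.8·(0.071796 − 0.021770) = 4.9025 kWh/t
W = W₁ + W₂ = 1.1523 + 4.9025 = 6.0548 kWh/t

W = 6.0548 kWh/t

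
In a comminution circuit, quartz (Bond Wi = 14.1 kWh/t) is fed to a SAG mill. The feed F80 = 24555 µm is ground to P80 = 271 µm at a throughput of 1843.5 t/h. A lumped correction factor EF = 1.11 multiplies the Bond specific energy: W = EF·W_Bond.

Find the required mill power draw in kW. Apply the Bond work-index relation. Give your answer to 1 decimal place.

P = 15685.5 kW

W = 10·Wi·(P80^(-½) − F80^(-½))
W = 10·14.1·(1/√271 − 1/√24555) = 10·14.1·(0.054364) = 7.6653 kWh/t
W_actual = 1.11 × 7.6653 = 8.5085 kWh/t
P = W·T = 8.5085·1843.5 = 15685.5 kW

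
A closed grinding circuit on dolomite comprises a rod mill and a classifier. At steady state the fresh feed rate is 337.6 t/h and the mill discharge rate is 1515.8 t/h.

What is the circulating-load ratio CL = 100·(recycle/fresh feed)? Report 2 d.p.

CL = 348.99 %

M = F + R at steady state, so:
R = M − F = 1515.8 − 337.6 = 1178.2 t/h
CL = 100·R/F = 100·1178.2/337.6 = 348.99 %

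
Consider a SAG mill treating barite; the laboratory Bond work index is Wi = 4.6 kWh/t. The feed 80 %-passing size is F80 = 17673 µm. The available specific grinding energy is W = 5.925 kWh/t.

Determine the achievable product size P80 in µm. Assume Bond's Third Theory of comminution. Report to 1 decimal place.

P80 = 53.8 µm

Bond: W = 10·Wi·(1/√P80 − 1/√F80)
⇒ 1/√P80 = W/(10·Wi) + 1/√F80
  = 5.9250/(10·4.6) + 1/√17673 = 0.128804 + 0.007522 = 0.136327
P80 = (1/0.136327)² = 7.3353² = 53.81 µm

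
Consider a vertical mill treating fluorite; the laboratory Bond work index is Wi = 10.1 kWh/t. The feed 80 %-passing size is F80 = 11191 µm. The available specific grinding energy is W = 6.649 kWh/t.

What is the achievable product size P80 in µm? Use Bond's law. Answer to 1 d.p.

P80 = 176.4 µm

W = 10·Wi·[P80^(−½) − F80^(−½)]
⇒ 1/√P80 = W/(10·Wi) + 1/√F80
  = 6.6490/(10·10.1) + 1/√11191 = 0.065832 + 0.009453 = 0.075285
P80 = (1/0.075285)² = 13.2829² = 176.44 µm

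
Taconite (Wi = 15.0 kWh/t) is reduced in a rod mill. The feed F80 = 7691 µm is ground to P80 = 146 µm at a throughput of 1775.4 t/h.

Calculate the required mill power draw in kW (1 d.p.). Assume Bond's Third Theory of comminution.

P = 19003.3 kW

W_Bond = 10·Wi·(1/√P₈₀ − 1/√F₈₀)
W = 10·15.0·(1/√146 − 1/√7691) = 10·15.0·(0.071358) = 10.7037 kWh/t
P_mill = W·ṁ = 10.7037·1775.4 = 19003.3 kW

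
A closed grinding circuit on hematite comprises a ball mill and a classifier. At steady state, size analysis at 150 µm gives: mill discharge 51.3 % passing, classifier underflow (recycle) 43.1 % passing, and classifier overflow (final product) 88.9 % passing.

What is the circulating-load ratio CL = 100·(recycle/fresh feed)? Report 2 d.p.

Mass balance on the −150 µm fraction:
(1+r)·d = r·u + o ⇒ r = (o−d)/(d−u)
r = (88.9 − 51.3)/(51.3 − 43.1) = 37.6/8.2 = 4.5854
CL = 100·r = 458.54 %

CL = 458.54 %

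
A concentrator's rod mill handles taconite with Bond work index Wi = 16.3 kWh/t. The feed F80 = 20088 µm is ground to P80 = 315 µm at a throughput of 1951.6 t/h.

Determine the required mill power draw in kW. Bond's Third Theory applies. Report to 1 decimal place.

W = 10 Wi / √P80 − 10 Wi / √F80
W = 10·16.3·(1/√315 − 1/√20088) = 10·16.3·(0.049288) = 8.0340 kWh/t
P = W·T = 8.0340·1951.6 = 15679.1 kW

P = 15679.1 kW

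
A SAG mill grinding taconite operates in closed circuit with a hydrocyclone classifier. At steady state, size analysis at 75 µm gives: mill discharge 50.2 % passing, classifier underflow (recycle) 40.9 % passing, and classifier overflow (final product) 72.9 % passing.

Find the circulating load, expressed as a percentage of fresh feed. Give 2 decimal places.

Two-product formula at 75 µm:
d + r·d = r·u + o → r(d−u) = o−d
r = (72.9 − 50.2)/(50.2 − 40.9) = 22.7/9.3 = 2.4409
CL = 100·r = 244.09 %

CL = 244.09 %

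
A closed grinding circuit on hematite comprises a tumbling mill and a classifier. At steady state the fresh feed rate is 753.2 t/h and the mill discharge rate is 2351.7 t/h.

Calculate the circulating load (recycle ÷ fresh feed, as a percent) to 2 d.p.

Mill node: discharge = fresh + recycle.
R = M − F = 2351.7 − 753.2 = 1598.5 t/h
CL = 100·R/F = 100·1598.5/753.2 = 212.23 %

CL = 212.23 %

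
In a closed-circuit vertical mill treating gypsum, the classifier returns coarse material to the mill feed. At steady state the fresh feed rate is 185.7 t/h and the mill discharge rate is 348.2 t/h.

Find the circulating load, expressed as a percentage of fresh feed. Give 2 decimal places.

Steady state: M = F + R.
R = M − F = 348.2 − 185.7 = 162.5 t/h
CL = 100·R/F = 100·162.5/185.7 = 87.51 %

CL = 87.51 %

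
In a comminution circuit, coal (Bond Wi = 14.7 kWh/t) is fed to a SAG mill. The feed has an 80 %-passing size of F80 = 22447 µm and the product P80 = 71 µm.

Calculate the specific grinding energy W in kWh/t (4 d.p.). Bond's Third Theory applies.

W = 10·Wi·(P80^(-½) − F80^(-½))
1/√71 = 0.118678;  1/√22447 = 0.006675
W = 10·14.7·(0.118678 − 0.006675) = 16.4645 kWh/t

W = 16.4645 kWh/t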